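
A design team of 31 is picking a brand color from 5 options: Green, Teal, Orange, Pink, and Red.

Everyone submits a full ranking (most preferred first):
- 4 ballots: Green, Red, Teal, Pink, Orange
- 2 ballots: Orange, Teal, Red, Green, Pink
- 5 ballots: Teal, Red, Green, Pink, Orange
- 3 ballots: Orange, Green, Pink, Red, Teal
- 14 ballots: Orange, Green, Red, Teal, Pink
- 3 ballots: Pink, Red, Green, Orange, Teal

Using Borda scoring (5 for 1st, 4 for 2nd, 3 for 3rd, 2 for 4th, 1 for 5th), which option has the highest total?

Green: 4×5 + 2×2 + 5×3 + 3×4 + 14×4 + 3×3 = 116
Teal: 4×3 + 2×4 + 5×5 + 3×1 + 14×2 + 3×1 = 79
Orange: 4×1 + 2×5 + 5×1 + 3×5 + 14×5 + 3×2 = 110
Pink: 4×2 + 2×1 + 5×2 + 3×3 + 14×1 + 3×5 = 58
Red: 4×4 + 2×3 + 5×4 + 3×2 + 14×3 + 3×4 = 102

Green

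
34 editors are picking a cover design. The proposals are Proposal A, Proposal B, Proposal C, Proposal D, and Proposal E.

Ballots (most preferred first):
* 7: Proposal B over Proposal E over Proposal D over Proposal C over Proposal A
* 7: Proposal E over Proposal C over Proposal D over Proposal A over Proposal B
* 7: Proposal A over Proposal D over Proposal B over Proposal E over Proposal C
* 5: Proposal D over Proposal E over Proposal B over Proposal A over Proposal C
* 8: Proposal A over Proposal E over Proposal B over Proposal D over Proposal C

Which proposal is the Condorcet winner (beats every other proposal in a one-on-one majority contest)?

Proposal E vs Proposal A: 19–15
Proposal E vs Proposal B: 20–14
Proposal E vs Proposal C: 34–0
Proposal E vs Proposal D: 22–12
Proposal E beats every other proposal.

Proposal E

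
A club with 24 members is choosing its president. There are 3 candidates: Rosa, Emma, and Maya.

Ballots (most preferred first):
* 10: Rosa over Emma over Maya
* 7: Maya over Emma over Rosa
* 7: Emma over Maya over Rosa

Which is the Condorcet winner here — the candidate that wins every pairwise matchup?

Emma

Emma vs Rosa: 14–10
Emma vs Maya: 17–7
Emma beats every other candidate.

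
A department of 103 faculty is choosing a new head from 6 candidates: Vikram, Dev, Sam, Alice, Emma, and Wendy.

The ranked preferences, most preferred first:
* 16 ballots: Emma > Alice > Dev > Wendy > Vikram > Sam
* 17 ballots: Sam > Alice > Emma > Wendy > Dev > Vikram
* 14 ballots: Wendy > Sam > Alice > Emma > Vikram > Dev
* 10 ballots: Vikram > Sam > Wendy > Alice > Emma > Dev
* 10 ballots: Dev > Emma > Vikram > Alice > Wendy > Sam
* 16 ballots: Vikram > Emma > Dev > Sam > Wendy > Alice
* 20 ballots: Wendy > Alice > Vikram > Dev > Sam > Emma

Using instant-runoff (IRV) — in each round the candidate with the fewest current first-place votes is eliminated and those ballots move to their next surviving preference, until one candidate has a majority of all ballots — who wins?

Emma

Round 1: Vikram 26, Dev 10, Sam 17, Alice 0, Emma 16, Wendy 34. Alice eliminated.
Round 2: Vikram 26, Dev 10, Sam 17, Emma 16, Wendy 34. Dev eliminated.
Round 3: Vikram 26, Sam 17, Emma 26, Wendy 34. Sam eliminated.
Round 4: Vikram 26, Emma 43, Wendy 34. Vikram eliminated.
Round 5: Emma 59, Wendy 44. Emma has a majority (≥52).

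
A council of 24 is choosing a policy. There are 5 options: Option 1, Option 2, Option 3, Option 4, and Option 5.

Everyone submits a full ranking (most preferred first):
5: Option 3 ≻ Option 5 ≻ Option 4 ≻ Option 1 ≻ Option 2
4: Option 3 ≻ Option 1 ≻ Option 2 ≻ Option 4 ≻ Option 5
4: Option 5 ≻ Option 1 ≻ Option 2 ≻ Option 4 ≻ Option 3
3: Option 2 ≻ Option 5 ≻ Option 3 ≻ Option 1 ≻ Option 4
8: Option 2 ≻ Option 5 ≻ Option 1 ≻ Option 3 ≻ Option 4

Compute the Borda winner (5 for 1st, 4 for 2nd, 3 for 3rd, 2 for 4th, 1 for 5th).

Option 1: 5×2 + 4×4 + 4×4 + 3×2 + 8×3 = 72
Option 2: 5×1 + 4×3 + 4×3 + 3×5 + 8×5 = 84
Option 3: 5×5 + 4×5 + 4×1 + 3×3 + 8×2 = 74
Option 4: 5×3 + 4×2 + 4×2 + 3×1 + 8×1 = 42
Option 5: 5×4 + 4×1 + 4×5 + 3×4 + 8×4 = 88

Option 5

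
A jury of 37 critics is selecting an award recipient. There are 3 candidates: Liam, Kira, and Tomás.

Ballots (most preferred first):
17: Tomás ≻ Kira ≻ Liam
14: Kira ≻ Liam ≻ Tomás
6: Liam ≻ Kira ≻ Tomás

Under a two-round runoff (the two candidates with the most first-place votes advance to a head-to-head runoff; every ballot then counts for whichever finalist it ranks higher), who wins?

Kira

Round 1 first-place votes: Liam 6, Kira 14, Tomás 17. Tomás and Kira advance.
Runoff: Tomás is ranked above Kira on 17 ballots, Kira above Tomás on 20.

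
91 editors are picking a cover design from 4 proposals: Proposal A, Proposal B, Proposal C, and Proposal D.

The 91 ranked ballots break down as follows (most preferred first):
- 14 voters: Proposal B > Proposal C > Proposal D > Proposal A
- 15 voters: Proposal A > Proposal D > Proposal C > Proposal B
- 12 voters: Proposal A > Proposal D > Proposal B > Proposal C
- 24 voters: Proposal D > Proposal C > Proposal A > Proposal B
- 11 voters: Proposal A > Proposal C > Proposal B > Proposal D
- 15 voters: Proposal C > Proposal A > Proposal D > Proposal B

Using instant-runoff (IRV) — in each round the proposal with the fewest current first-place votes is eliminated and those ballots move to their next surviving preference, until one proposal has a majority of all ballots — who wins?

Proposal C

Round 1: Proposal A 38, Proposal B 14, Proposal C 15, Proposal D 24. Proposal B eliminated.
Round 2: Proposal A 38, Proposal C 29, Proposal D 24. Proposal D eliminated.
Round 3: Proposal A 38, Proposal C 53. Proposal C has a majority (≥46).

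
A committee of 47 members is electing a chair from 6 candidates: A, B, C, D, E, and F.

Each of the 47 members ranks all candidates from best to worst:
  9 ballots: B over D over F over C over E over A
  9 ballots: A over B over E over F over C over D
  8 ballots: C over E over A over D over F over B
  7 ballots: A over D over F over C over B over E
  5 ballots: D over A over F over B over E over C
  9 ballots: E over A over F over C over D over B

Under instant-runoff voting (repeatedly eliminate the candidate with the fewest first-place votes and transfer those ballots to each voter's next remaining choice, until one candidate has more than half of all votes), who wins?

Round 1: A 16, B 9, C 8, D 5, E 9, F 0. F eliminated.
Round 2: A 16, B 9, C 8, D 5, E 9. D eliminated.
Round 3: A 21, B 9, C 8, E 9. C eliminated.
Round 4: A 21, B 9, E 17. B eliminated.
Round 5: A 21, E 26. E has a majority (≥24).

E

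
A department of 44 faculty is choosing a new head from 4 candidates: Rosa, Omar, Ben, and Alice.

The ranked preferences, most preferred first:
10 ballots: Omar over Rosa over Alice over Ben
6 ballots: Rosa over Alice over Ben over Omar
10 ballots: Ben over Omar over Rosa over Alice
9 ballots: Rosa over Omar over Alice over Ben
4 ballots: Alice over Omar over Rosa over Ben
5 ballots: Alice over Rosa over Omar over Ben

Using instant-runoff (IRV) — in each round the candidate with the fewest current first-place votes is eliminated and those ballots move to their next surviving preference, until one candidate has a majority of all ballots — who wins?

Round 1: Rosa 15, Omar 10, Ben 10, Alice 9. Alice eliminated.
Round 2: Rosa 20, Omar 14, Ben 10. Ben eliminated.
Round 3: Rosa 20, Omar 24. Omar has a majority (≥23).

Omar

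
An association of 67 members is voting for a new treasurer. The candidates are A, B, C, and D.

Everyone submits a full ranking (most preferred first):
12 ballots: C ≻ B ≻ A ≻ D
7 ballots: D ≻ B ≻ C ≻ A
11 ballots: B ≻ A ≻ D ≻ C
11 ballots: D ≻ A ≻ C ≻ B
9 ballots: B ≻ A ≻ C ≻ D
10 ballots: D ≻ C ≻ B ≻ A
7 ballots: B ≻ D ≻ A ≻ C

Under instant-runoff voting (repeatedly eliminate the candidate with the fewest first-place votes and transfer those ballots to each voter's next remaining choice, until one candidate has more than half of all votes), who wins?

B

Round 1: A 0, B 27, C 12, D 28. A eliminated.
Round 2: B 27, C 12, D 28. C eliminated.
Round 3: B 39, D 28. B has a majority (≥34).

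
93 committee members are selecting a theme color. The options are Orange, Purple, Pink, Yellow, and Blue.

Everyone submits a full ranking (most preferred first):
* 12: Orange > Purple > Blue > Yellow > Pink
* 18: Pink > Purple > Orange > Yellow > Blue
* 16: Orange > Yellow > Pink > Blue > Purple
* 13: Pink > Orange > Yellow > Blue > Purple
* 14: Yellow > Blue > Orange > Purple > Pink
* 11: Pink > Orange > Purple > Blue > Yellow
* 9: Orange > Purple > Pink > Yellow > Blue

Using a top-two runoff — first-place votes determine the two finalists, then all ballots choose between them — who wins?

Round 1 first-place votes: Orange 37, Purple 0, Pink 42, Yellow 14, Blue 0. Pink and Orange advance.
Runoff: Pink is ranked above Orange on 42 ballots, Orange above Pink on 51.

Orange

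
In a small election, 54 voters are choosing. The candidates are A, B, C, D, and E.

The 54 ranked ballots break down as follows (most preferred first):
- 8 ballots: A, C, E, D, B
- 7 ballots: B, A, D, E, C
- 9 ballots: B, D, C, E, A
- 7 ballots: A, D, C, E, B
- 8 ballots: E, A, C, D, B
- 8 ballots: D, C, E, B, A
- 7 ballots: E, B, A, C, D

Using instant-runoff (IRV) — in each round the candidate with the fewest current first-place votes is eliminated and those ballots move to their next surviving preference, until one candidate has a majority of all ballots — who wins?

Round 1: A 15, B 16, C 0, D 8, E 15. C eliminated.
Round 2: A 15, B 16, D 8, E 15. D eliminated.
Round 3: A 15, B 16, E 23. A eliminated.
Round 4: B 16, E 38. E has a majority (≥28).

E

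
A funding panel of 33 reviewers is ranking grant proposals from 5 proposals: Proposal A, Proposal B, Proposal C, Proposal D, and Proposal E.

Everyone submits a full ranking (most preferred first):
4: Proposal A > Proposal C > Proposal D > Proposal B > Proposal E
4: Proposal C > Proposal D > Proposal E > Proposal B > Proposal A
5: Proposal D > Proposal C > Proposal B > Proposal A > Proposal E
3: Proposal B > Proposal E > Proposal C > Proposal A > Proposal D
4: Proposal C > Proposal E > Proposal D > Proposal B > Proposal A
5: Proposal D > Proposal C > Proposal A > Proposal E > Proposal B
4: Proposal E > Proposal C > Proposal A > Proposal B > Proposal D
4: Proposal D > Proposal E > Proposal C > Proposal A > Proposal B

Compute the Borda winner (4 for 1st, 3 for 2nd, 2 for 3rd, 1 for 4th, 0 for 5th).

Proposal A: 4×4 + 4×0 + 5×1 + 3×1 + 4×0 + 5×2 + 4×2 + 4×1 = 46
Proposal B: 4×1 + 4×1 + 5×2 + 3×4 + 4×1 + 5×0 + 4×1 + 4×0 = 38
Proposal C: 4×3 + 4×4 + 5×3 + 3×2 + 4×4 + 5×3 + 4×3 + 4×2 = 100
Proposal D: 4×2 + 4×3 + 5×4 + 3×0 + 4×2 + 5×4 + 4×0 + 4×4 = 84
Proposal E: 4×0 + 4×2 + 5×0 + 3×3 + 4×3 + 5×1 + 4×4 + 4×3 = 62

Proposal C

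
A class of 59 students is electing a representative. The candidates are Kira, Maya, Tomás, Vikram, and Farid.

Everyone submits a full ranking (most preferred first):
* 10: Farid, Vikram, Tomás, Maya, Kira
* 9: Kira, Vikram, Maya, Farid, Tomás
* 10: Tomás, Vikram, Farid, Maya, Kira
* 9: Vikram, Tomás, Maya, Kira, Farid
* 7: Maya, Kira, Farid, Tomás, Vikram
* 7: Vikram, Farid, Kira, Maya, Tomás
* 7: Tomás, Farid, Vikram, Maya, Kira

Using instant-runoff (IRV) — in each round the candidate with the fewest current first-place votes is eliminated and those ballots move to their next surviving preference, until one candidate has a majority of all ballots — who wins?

Vikram

Round 1: Kira 9, Maya 7, Tomás 17, Vikram 16, Farid 10. Maya eliminated.
Round 2: Kira 16, Tomás 17, Vikram 16, Farid 10. Farid eliminated.
Round 3: Kira 16, Tomás 17, Vikram 26. Kira eliminated.
Round 4: Tomás 24, Vikram 35. Vikram has a majority (≥30).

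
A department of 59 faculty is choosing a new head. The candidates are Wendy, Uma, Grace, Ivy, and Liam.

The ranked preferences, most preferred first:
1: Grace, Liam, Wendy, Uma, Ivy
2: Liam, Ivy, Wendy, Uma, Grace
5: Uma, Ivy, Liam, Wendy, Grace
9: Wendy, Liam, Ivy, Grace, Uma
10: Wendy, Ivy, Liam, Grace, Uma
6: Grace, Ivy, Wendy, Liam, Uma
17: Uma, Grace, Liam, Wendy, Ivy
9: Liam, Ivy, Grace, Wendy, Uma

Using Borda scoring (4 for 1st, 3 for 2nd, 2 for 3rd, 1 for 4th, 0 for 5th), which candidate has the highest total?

Wendy: 1×2 + 2×2 + 5×1 + 9×4 + 10×4 + 6×2 + 17×1 + 9×1 = 125
Uma: 1×1 + 2×1 + 5×4 + 9×0 + 10×0 + 6×0 + 17×4 + 9×0 = 91
Grace: 1×4 + 2×0 + 5×0 + 9×1 + 10×1 + 6×4 + 17×3 + 9×2 = 116
Ivy: 1×0 + 2×3 + 5×3 + 9×2 + 10×3 + 6×3 + 17×0 + 9×3 = 114
Liam: 1×3 + 2×4 + 5×2 + 9×3 + 10×2 + 6×1 + 17×2 + 9×4 = 144

Liam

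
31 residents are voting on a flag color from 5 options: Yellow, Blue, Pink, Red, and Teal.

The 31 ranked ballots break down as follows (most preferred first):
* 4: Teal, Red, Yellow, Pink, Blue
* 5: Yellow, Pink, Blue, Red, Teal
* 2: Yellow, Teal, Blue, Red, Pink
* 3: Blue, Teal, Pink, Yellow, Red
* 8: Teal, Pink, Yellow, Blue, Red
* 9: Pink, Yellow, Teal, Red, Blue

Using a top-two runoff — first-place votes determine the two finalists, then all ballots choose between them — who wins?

Round 1 first-place votes: Yellow 7, Blue 3, Pink 9, Red 0, Teal 12. Teal and Pink advance.
Runoff: Teal is ranked above Pink on 17 ballots, Pink above Teal on 14.

Teal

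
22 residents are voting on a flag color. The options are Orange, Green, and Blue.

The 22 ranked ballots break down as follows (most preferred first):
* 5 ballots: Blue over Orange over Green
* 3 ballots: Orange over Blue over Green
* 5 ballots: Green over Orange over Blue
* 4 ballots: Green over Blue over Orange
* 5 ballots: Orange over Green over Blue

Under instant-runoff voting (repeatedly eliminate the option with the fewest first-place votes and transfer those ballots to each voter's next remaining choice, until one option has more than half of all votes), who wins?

Round 1: Orange 8, Green 9, Blue 5. Blue eliminated.
Round 2: Orange 13, Green 9. Orange has a majority (≥12).

Orange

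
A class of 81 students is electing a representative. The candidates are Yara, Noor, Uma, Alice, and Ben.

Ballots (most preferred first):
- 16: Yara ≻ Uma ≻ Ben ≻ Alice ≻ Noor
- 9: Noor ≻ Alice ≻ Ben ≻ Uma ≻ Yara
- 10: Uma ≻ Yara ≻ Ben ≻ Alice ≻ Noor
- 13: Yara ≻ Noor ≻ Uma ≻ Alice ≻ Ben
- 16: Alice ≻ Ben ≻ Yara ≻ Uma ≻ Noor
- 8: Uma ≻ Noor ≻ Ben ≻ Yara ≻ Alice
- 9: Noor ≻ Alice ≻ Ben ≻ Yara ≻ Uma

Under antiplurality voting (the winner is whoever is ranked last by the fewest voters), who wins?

Alice

Last-place votes: Yara 9, Noor 42, Uma 9, Alice 8, Ben 13.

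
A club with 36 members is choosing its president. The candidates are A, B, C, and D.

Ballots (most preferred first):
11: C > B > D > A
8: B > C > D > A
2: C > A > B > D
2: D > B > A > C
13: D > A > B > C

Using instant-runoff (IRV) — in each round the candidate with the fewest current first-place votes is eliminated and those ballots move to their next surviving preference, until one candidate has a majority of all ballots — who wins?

Round 1: A 0, B 8, C 13, D 15. A eliminated.
Round 2: B 8, C 13, D 15. B eliminated.
Round 3: C 21, D 15. C has a majority (≥19).

C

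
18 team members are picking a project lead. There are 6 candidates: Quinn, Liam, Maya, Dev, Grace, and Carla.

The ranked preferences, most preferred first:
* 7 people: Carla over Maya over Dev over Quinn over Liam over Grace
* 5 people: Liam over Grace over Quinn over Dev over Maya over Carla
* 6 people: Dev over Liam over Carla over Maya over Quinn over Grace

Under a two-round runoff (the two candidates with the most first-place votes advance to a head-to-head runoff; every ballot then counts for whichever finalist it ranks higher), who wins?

Dev

Round 1 first-place votes: Quinn 0, Liam 5, Maya 0, Dev 6, Grace 0, Carla 7. Carla and Dev advance.
Runoff: Carla is ranked above Dev on 7 ballots, Dev above Carla on 11.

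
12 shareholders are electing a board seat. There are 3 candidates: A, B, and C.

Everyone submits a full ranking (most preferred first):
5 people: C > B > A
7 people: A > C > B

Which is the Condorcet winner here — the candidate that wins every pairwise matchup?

A vs B: 7–5
A vs C: 7–5
A beats every other candidate.

A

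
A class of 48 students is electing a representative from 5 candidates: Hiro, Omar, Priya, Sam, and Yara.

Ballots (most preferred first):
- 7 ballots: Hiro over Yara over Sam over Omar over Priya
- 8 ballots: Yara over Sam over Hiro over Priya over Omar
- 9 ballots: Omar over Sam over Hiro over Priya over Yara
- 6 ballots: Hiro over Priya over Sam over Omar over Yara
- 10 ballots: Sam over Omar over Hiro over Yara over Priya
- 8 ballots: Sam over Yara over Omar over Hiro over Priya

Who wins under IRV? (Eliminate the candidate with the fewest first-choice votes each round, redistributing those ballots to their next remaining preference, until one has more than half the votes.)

Sam

Round 1: Hiro 13, Omar 9, Priya 0, Sam 18, Yara 8. Priya eliminated.
Round 2: Hiro 13, Omar 9, Sam 18, Yara 8. Yara eliminated.
Round 3: Hiro 13, Omar 9, Sam 26. Sam has a majority (≥25).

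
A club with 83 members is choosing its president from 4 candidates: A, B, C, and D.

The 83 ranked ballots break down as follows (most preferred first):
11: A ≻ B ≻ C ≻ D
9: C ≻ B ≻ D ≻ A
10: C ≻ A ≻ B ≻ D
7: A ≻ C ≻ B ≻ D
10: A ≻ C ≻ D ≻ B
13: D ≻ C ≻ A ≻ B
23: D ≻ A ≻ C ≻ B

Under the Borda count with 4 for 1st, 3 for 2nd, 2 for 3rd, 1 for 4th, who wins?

A

A: 11×4 + 9×1 + 10×3 + 7×4 + 10×4 + 13×2 + 23×3 = 246
B: 11×3 + 9×3 + 10×2 + 7×2 + 10×1 + 13×1 + 23×1 = 140
C: 11×2 + 9×4 + 10×4 + 7×3 + 10×3 + 13×3 + 23×2 = 234
D: 11×1 + 9×2 + 10×1 + 7×1 + 10×2 + 13×4 + 23×4 = 210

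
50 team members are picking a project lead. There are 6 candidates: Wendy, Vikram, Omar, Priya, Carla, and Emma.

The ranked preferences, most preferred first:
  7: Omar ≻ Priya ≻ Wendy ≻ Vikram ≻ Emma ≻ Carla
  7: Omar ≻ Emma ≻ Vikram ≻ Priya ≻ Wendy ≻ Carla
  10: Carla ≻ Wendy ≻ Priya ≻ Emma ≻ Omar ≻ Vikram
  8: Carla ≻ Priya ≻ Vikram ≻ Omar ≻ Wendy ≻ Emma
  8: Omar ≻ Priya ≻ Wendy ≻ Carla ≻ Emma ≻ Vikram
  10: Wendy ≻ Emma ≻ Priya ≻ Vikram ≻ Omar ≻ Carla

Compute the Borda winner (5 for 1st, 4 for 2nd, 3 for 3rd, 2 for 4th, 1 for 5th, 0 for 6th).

Wendy: 7×3 + 7×1 + 10×4 + 8×1 + 8×3 + 10×5 = 150
Vikram: 7×2 + 7×3 + 10×0 + 8×3 + 8×0 + 10×2 = 79
Omar: 7×5 + 7×5 + 10×1 + 8×2 + 8×5 + 10×1 = 146
Priya: 7×4 + 7×2 + 10×3 + 8×4 + 8×4 + 10×3 = 166
Carla: 7×0 + 7×0 + 10×5 + 8×5 + 8×2 + 10×0 = 106
Emma: 7×1 + 7×4 + 10×2 + 8×0 + 8×1 + 10×4 = 103

Priya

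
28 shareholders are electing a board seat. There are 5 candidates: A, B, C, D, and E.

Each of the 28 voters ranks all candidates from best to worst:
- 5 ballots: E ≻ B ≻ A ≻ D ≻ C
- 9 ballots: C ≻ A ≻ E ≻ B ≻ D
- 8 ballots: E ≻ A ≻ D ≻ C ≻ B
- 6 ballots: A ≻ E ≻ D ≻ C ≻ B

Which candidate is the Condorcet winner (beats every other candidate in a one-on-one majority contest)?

A

A vs B: 23–5
A vs C: 19–9
A vs D: 28–0
A vs E: 15–13
A beats every other candidate.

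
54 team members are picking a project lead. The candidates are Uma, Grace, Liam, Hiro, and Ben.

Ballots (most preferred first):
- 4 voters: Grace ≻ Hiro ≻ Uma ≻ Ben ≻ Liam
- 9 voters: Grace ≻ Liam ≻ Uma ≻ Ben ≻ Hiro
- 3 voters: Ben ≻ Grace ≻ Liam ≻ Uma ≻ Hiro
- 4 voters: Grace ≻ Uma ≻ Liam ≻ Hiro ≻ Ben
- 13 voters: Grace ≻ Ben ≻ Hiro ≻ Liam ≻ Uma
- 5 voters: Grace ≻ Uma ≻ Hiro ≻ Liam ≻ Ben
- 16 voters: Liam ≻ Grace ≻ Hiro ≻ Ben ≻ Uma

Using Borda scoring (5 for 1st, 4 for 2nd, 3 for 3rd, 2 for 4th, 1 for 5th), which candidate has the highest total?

Grace

Uma: 4×3 + 9×3 + 3×2 + 4×4 + 13×1 + 5×4 + 16×1 = 110
Grace: 4×5 + 9×5 + 3×4 + 4×5 + 13×5 + 5×5 + 16×4 = 251
Liam: 4×1 + 9×4 + 3×3 + 4×3 + 13×2 + 5×2 + 16×5 = 177
Hiro: 4×4 + 9×1 + 3×1 + 4×2 + 13×3 + 5×3 + 16×3 = 138
Ben: 4×2 + 9×2 + 3×5 + 4×1 + 13×4 + 5×1 + 16×2 = 134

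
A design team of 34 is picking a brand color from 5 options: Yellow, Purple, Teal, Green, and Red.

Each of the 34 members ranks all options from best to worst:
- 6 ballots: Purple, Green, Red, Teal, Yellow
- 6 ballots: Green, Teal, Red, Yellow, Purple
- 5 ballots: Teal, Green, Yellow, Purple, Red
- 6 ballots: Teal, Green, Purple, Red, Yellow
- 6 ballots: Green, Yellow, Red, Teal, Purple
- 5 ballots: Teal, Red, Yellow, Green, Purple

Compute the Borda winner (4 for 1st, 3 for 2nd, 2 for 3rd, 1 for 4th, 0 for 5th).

Yellow: 6×0 + 6×1 + 5×2 + 6×0 + 6×3 + 5×2 = 44
Purple: 6×4 + 6×0 + 5×1 + 6×2 + 6×0 + 5×0 = 41
Teal: 6×1 + 6×3 + 5×4 + 6×4 + 6×1 + 5×4 = 94
Green: 6×3 + 6×4 + 5×3 + 6×3 + 6×4 + 5×1 = 104
Red: 6×2 + 6×2 + 5×0 + 6×1 + 6×2 + 5×3 = 57

Green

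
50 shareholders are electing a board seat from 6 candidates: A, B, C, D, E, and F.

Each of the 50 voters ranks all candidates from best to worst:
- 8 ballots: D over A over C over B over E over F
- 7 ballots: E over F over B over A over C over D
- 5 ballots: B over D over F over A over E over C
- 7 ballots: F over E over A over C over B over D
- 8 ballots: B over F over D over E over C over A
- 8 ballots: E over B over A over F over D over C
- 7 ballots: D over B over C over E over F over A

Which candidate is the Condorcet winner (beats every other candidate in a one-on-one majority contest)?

B vs A: 35–15
B vs C: 35–15
B vs D: 35–15
B vs E: 28–22
B vs F: 36–14
B beats every other candidate.

B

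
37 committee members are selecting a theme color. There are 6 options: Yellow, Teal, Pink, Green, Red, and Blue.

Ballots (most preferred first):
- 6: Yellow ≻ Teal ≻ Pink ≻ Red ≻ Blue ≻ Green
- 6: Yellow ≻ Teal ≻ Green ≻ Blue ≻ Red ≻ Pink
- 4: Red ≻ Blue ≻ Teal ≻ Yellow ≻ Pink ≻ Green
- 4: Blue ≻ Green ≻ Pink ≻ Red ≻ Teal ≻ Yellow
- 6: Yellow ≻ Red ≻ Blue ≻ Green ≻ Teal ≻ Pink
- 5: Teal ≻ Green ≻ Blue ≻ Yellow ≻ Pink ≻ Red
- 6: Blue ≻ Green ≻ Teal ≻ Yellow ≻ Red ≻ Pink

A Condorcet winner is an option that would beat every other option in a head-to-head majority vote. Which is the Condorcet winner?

Blue vs Yellow: 19–18
Blue vs Teal: 20–17
Blue vs Pink: 31–6
Blue vs Green: 26–11
Blue vs Red: 21–16
Blue beats every other option.

Blue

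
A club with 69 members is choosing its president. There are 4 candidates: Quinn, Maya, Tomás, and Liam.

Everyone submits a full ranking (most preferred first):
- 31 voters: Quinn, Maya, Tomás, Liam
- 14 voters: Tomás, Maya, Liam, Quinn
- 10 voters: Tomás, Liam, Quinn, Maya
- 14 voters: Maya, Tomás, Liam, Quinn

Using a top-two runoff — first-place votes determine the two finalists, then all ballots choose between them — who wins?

Round 1 first-place votes: Quinn 31, Maya 14, Tomás 24, Liam 0. Quinn and Tomás advance.
Runoff: Quinn is ranked above Tomás on 31 ballots, Tomás above Quinn on 38.

Tomás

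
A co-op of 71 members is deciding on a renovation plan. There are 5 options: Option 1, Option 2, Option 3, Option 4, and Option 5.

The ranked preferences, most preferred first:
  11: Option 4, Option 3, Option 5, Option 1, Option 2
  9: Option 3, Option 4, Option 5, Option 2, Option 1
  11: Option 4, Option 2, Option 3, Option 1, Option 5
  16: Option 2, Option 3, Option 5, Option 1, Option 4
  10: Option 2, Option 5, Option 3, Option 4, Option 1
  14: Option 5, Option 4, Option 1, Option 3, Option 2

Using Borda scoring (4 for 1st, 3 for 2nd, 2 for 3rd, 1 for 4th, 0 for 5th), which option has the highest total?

Option 3

Option 1: 11×1 + 9×0 + 11×1 + 16×1 + 10×0 + 14×2 = 66
Option 2: 11×0 + 9×1 + 11×3 + 16×4 + 10×4 + 14×0 = 146
Option 3: 11×3 + 9×4 + 11×2 + 16×3 + 10×2 + 14×1 = 173
Option 4: 11×4 + 9×3 + 11×4 + 16×0 + 10×1 + 14×3 = 167
Option 5: 11×2 + 9×2 + 11×0 + 16×2 + 10×3 + 14×4 = 158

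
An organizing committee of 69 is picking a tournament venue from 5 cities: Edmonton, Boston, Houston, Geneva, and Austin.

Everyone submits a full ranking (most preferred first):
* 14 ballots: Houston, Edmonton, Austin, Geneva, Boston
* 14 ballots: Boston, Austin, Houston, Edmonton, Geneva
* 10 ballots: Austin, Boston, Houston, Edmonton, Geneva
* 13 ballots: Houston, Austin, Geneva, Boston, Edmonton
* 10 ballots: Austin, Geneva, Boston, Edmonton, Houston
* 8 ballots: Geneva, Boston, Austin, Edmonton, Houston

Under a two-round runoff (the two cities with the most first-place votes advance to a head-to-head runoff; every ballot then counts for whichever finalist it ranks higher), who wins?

Round 1 first-place votes: Edmonton 0, Boston 14, Houston 27, Geneva 8, Austin 20. Houston and Austin advance.
Runoff: Houston is ranked above Austin on 27 ballots, Austin above Houston on 42.

Austin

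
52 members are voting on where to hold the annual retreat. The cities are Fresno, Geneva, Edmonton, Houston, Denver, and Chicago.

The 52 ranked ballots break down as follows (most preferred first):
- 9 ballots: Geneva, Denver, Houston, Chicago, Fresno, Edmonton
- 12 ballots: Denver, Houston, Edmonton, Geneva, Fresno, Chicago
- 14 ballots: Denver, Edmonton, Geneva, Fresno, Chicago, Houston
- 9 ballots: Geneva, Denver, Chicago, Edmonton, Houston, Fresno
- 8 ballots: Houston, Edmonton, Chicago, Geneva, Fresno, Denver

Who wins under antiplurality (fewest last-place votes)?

Geneva

Last-place votes: Fresno 9, Geneva 0, Edmonton 9, Houston 14, Denver 8, Chicago 12.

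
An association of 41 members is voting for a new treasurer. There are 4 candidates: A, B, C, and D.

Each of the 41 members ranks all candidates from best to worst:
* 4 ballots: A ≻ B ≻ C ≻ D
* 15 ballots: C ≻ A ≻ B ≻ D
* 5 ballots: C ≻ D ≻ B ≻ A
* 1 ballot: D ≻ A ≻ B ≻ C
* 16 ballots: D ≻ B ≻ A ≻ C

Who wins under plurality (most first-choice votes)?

First-place votes: A 4, B 0, C 20, D 17.

C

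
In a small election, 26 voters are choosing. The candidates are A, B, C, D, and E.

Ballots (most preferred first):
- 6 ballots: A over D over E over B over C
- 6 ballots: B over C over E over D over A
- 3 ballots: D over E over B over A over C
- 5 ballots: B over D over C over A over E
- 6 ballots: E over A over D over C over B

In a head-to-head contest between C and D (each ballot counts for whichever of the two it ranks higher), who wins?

D

C is ranked above D on 6 ballots; D above C on 20.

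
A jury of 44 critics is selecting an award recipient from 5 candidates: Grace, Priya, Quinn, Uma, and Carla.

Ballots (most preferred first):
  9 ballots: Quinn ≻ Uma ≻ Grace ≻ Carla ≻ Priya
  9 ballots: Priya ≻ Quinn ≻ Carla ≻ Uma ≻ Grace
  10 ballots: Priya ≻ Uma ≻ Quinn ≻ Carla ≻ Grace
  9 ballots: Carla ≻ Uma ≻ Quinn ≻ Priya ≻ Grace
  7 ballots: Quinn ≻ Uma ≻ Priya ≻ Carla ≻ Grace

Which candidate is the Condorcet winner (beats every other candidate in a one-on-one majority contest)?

Quinn

Quinn vs Grace: 44–0
Quinn vs Priya: 25–19
Quinn vs Uma: 25–19
Quinn vs Carla: 35–9
Quinn beats every other candidate.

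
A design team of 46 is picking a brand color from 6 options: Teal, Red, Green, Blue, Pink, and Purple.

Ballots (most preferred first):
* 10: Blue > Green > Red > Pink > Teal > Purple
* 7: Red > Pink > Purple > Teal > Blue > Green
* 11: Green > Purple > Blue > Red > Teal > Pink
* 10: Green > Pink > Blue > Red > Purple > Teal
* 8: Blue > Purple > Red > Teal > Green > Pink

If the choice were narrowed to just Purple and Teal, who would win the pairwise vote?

Purple is ranked above Teal on 36 ballots; Teal above Purple on 10.

Purple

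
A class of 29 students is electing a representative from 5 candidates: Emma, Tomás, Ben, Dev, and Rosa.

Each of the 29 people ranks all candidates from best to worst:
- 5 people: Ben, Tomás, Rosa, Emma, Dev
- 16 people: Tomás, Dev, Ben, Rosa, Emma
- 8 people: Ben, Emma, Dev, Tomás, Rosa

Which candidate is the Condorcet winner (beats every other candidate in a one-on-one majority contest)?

Tomás vs Emma: 21–8
Tomás vs Ben: 16–13
Tomás vs Dev: 21–8
Tomás vs Rosa: 29–0
Tomás beats every other candidate.

Tomás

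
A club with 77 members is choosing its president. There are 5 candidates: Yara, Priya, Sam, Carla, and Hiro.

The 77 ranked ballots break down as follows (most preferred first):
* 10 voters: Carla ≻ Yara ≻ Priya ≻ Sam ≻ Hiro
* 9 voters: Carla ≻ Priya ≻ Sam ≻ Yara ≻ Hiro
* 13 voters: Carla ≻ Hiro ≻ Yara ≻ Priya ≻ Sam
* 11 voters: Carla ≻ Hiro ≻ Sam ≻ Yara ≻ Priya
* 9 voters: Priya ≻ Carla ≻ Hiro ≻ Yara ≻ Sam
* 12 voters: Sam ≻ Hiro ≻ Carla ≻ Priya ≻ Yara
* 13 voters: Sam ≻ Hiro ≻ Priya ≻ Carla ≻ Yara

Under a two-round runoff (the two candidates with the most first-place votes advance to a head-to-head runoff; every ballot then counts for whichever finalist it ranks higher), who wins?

Carla

Round 1 first-place votes: Yara 0, Priya 9, Sam 25, Carla 43, Hiro 0. Carla and Sam advance.
Runoff: Carla is ranked above Sam on 52 ballots, Sam above Carla on 25.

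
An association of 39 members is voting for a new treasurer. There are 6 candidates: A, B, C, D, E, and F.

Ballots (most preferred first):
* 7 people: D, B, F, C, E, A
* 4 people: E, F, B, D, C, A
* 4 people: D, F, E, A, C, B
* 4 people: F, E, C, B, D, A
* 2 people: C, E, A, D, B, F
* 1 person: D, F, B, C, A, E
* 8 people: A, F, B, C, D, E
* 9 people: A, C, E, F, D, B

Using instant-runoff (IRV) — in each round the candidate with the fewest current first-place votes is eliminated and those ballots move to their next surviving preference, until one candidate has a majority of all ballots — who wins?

Round 1: A 17, B 0, C 2, D 12, E 4, F 4. B eliminated.
Round 2: A 17, C 2, D 12, E 4, F 4. C eliminated.
Round 3: A 17, D 12, E 6, F 4. F eliminated.
Round 4: A 17, D 12, E 10. E eliminated.
Round 5: A 19, D 20. D has a majority (≥20).

D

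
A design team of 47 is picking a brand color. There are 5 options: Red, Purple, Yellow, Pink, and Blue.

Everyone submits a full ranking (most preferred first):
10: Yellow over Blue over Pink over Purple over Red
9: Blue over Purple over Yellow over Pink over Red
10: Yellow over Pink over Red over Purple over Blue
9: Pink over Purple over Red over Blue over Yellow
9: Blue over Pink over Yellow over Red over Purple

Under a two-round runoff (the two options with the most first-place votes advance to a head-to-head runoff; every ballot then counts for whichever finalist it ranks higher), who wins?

Blue

Round 1 first-place votes: Red 0, Purple 0, Yellow 20, Pink 9, Blue 18. Yellow and Blue advance.
Runoff: Yellow is ranked above Blue on 20 ballots, Blue above Yellow on 27.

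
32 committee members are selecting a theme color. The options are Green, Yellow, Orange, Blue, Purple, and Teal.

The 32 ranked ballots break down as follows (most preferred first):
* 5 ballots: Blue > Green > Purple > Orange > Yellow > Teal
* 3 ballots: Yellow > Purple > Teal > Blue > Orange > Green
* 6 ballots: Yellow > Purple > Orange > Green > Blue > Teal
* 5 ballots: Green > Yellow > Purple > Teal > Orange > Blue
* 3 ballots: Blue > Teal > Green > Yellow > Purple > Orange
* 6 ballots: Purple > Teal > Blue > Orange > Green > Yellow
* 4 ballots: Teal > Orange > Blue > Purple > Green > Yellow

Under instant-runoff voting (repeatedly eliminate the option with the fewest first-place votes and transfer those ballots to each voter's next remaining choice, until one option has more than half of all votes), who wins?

Round 1: Green 5, Yellow 9, Orange 0, Blue 8, Purple 6, Teal 4. Orange eliminated.
Round 2: Green 5, Yellow 9, Blue 8, Purple 6, Teal 4. Teal eliminated.
Round 3: Green 5, Yellow 9, Blue 12, Purple 6. Green eliminated.
Round 4: Yellow 14, Blue 12, Purple 6. Purple eliminated.
Round 5: Yellow 14, Blue 18. Blue has a majority (≥17).

Blue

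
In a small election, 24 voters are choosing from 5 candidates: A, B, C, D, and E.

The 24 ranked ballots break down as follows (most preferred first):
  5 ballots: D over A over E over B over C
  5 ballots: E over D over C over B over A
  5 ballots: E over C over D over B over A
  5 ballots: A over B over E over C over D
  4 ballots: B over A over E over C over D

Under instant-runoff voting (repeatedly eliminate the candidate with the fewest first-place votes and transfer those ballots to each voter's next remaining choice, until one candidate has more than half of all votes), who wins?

Round 1: A 5, B 4, C 0, D 5, E 10. C eliminated.
Round 2: A 5, B 4, D 5, E 10. B eliminated.
Round 3: A 9, D 5, E 10. D eliminated.
Round 4: A 14, E 10. A has a majority (≥13).

A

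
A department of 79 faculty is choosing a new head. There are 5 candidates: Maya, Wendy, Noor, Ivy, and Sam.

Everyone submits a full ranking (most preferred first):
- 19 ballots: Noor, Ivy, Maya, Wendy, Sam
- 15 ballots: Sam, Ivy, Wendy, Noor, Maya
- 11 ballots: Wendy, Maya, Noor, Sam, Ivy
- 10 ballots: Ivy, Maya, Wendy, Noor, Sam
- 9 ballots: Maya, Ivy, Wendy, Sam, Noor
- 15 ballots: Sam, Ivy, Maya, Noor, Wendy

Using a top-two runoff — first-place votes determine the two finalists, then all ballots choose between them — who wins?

Noor

Round 1 first-place votes: Maya 9, Wendy 11, Noor 19, Ivy 10, Sam 30. Sam and Noor advance.
Runoff: Sam is ranked above Noor on 39 ballots, Noor above Sam on 40.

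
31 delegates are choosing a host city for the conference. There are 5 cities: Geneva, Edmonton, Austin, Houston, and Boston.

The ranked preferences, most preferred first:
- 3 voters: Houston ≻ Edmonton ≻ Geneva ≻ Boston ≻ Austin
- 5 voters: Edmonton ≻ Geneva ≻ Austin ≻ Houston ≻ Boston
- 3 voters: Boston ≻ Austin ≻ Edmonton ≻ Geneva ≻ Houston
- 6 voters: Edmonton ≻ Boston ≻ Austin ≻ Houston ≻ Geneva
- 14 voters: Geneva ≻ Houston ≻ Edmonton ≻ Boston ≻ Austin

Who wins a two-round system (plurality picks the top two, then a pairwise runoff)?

Edmonton

Round 1 first-place votes: Geneva 14, Edmonton 11, Austin 0, Houston 3, Boston 3. Geneva and Edmonton advance.
Runoff: Geneva is ranked above Edmonton on 14 ballots, Edmonton above Geneva on 17.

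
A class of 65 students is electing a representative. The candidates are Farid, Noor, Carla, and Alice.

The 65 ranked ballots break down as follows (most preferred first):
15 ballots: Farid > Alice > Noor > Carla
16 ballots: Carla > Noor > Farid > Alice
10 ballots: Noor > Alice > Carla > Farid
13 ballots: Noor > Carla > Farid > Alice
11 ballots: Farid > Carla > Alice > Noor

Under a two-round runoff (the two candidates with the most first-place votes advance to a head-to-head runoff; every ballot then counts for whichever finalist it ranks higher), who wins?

Round 1 first-place votes: Farid 26, Noor 23, Carla 16, Alice 0. Farid and Noor advance.
Runoff: Farid is ranked above Noor on 26 ballots, Noor above Farid on 39.

Noor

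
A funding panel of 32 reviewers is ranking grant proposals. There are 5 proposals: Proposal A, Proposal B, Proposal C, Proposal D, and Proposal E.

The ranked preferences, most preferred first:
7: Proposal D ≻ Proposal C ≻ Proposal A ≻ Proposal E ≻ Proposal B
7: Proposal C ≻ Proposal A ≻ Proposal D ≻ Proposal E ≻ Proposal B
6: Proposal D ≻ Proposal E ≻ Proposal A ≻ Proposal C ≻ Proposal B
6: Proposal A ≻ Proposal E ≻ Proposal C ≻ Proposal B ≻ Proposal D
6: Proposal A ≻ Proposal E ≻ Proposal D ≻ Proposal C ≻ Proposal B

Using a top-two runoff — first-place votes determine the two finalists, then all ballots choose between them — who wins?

Proposal A

Round 1 first-place votes: Proposal A 12, Proposal B 0, Proposal C 7, Proposal D 13, Proposal E 0. Proposal D and Proposal A advance.
Runoff: Proposal D is ranked above Proposal A on 13 ballots, Proposal A above Proposal D on 19.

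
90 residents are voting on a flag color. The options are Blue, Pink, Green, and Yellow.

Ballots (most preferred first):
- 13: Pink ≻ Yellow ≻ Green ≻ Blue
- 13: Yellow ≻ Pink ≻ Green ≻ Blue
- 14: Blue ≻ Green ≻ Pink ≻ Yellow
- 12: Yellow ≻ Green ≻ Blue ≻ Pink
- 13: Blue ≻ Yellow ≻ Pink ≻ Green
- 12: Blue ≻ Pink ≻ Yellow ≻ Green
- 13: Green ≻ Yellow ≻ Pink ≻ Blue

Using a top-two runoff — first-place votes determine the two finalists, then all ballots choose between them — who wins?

Round 1 first-place votes: Blue 39, Pink 13, Green 13, Yellow 25. Blue and Yellow advance.
Runoff: Blue is ranked above Yellow on 39 ballots, Yellow above Blue on 51.

Yellow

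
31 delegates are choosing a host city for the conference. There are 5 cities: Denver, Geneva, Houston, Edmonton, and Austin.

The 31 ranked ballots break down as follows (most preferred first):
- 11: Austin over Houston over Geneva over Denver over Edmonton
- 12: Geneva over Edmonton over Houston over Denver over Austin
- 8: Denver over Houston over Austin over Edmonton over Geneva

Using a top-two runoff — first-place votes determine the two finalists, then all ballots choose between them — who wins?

Austin

Round 1 first-place votes: Denver 8, Geneva 12, Houston 0, Edmonton 0, Austin 11. Geneva and Austin advance.
Runoff: Geneva is ranked above Austin on 12 ballots, Austin above Geneva on 19.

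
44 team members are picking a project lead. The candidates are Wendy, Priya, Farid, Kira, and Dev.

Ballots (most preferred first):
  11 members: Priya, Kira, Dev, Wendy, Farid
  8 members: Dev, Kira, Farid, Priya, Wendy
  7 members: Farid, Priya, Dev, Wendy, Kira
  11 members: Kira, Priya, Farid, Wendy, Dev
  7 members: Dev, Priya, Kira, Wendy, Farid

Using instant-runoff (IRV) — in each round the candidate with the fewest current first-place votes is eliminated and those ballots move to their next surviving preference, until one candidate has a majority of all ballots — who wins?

Priya

Round 1: Wendy 0, Priya 11, Farid 7, Kira 11, Dev 15. Wendy eliminated.
Round 2: Priya 11, Farid 7, Kira 11, Dev 15. Farid eliminated.
Round 3: Priya 18, Kira 11, Dev 15. Kira eliminated.
Round 4: Priya 29, Dev 15. Priya has a majority (≥23).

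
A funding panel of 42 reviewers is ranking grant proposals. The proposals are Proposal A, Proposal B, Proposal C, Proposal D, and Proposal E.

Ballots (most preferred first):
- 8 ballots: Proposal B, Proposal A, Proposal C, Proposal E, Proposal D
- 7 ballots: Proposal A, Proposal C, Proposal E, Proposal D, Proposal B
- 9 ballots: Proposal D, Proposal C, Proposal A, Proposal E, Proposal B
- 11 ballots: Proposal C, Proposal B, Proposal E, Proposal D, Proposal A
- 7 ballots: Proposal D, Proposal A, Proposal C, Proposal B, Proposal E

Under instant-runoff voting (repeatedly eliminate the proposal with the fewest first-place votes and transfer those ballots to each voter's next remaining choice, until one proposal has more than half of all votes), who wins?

Round 1: Proposal A 7, Proposal B 8, Proposal C 11, Proposal D 16, Proposal E 0. Proposal E eliminated.
Round 2: Proposal A 7, Proposal B 8, Proposal C 11, Proposal D 16. Proposal A eliminated.
Round 3: Proposal B 8, Proposal C 18, Proposal D 16. Proposal B eliminated.
Round 4: Proposal C 26, Proposal D 16. Proposal C has a majority (≥22).

Proposal C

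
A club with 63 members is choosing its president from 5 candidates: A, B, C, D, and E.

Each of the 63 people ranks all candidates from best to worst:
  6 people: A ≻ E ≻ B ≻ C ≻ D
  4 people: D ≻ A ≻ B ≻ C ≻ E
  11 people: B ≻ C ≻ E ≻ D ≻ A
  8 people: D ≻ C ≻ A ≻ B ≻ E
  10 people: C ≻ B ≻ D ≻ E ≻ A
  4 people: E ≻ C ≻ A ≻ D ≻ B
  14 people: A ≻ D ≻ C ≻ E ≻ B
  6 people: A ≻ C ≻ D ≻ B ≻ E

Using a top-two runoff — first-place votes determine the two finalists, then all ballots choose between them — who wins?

Round 1 first-place votes: A 26, B 11, C 10, D 12, E 4. A and D advance.
Runoff: A is ranked above D on 30 ballots, D above A on 33.

D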